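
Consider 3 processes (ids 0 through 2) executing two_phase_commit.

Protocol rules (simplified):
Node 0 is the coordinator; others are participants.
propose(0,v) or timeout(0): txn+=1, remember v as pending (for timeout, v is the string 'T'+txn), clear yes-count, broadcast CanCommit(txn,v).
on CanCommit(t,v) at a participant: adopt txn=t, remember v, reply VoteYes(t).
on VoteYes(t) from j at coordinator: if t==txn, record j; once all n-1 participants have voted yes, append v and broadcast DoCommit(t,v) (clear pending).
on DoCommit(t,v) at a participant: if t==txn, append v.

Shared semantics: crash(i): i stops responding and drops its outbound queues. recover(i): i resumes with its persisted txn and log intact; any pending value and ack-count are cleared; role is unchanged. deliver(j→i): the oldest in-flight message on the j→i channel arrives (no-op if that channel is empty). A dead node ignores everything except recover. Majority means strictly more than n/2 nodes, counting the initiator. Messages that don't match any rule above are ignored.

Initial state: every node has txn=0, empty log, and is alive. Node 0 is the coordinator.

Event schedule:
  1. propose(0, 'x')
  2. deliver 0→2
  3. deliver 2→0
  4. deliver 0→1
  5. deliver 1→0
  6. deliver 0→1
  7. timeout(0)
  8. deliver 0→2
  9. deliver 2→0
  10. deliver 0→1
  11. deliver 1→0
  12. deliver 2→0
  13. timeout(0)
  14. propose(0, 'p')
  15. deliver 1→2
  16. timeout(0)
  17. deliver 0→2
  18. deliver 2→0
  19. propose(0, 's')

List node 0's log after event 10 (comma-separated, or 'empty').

after 1 — propose(0,'x'): n0:coor/t1/[-]
after 2 — deliver 0→2: n2:part/t1/[-]
after 3 — deliver 2→0: ·
after 4 — deliver 0→1: n1:part/t1/[-]
after 5 — deliver 1→0: n0:coor/t1/[x]
after 6 — deliver 0→1: n1:part/t1/[x]
after 7 — timeout(0): n0:coor/t2/[x]
after 8 — deliver 0→2: n2:part/t1/[x]
after 9 — deliver 2→0: ·
after 10 — deliver 0→1: n1:part/t2/[x]

x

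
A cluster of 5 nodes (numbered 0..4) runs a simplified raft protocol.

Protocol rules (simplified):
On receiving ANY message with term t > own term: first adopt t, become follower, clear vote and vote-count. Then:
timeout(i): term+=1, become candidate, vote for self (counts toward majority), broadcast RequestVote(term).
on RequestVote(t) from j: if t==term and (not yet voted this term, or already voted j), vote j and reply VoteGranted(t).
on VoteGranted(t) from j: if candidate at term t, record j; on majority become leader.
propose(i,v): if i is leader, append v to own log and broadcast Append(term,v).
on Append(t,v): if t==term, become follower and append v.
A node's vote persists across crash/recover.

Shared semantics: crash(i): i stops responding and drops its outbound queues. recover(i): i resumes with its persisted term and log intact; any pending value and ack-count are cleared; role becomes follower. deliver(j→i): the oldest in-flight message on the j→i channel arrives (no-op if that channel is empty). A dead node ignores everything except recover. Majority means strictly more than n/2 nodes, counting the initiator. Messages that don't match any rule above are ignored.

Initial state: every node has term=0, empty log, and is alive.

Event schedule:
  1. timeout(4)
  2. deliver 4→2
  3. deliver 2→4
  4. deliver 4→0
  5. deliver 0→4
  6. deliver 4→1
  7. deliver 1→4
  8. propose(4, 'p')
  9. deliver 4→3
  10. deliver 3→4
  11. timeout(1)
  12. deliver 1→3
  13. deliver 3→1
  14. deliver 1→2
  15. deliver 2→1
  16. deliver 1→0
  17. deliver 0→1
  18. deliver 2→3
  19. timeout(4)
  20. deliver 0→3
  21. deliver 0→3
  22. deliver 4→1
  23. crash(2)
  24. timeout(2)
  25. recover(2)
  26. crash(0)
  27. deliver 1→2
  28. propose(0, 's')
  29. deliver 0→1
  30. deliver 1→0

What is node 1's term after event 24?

2

after 1 — timeout(4): n4:cand/t1/[-]
after 2 — deliver 4→2: n2:foll/t1/[-]
after 3 — deliver 2→4: ·
after 4 — deliver 4→0: n0:foll/t1/[-]
after 5 — deliver 0→4: n4:lead/t1/[-]
after 6 — deliver 4→1: n1:foll/t1/[-]
after 7 — deliver 1→4: ·
after 8 — propose(4,'p'): n4:lead/t1/[p]
after 9 — deliver 4→3: n3:foll/t1/[-]
after 10 — deliver 3→4: ·
after 11 — timeout(1): n1:cand/t2/[-]
after 12 — deliver 1→3: n3:foll/t2/[-]
after 13 — deliver 3→1: ·
after 14 — deliver 1→2: n2:foll/t2/[-]
after 15 — deliver 2→1: n1:lead/t2/[-]
after 16 — deliver 1→0: n0:foll/t2/[-]
after 17 — deliver 0→1: ·
after 18 — deliver 2→3: ·
after 19 — timeout(4): n4:cand/t2/[p]
after 20 — deliver 0→3: ·
after 21 — deliver 0→3: ·
after 22 — deliver 4→1: ·
after 23 — crash(2): n2:✗foll/t2/[-]
after 24 — timeout(2): ·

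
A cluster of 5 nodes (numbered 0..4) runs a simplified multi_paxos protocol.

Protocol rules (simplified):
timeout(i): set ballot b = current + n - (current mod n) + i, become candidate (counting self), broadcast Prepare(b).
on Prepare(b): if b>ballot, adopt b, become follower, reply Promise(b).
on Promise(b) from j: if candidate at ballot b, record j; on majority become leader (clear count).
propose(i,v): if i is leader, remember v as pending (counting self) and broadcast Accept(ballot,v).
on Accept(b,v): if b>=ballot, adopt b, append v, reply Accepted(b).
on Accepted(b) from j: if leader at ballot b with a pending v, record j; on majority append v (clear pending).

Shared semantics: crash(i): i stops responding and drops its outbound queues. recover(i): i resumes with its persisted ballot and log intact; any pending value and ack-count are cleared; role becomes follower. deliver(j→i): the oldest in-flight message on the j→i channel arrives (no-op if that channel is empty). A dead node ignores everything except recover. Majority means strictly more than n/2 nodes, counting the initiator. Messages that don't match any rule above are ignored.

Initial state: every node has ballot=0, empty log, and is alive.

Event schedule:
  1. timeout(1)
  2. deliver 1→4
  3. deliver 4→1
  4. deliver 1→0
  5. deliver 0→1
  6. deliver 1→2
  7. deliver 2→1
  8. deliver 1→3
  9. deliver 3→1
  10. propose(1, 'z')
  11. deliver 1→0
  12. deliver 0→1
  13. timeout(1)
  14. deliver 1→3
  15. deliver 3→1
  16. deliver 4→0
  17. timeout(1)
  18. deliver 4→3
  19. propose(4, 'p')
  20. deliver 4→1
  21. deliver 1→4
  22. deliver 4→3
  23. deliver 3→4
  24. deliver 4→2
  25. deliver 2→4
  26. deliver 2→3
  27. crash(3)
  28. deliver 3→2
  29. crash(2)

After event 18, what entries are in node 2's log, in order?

empty

[1] timeout(1) → N1(cand b6 [-])
[2] deliver 1→4 → N4(foll b6 [-])
[3] deliver 4→1 → ∅
[4] deliver 1→0 → N0(foll b6 [-])
[5] deliver 0→1 → N1(lead b6 [-])
[6] deliver 1→2 → N2(foll b6 [-])
[7] deliver 2→1 → ∅
[8] deliver 1→3 → N3(foll b6 [-])
[9] deliver 3→1 → ∅
[10] propose(1,'z') → ∅
[11] deliver 1→0 → N0(foll b6 [z])
[12] deliver 0→1 → ∅
[13] timeout(1) → N1(cand b11 [-])
[14] deliver 1→3 → N3(foll b6 [z])
[15] deliver 3→1 → ∅
[16] deliver 4→0 → ∅
[17] timeout(1) → N1(cand b16 [-])
[18] deliver 4→3 → ∅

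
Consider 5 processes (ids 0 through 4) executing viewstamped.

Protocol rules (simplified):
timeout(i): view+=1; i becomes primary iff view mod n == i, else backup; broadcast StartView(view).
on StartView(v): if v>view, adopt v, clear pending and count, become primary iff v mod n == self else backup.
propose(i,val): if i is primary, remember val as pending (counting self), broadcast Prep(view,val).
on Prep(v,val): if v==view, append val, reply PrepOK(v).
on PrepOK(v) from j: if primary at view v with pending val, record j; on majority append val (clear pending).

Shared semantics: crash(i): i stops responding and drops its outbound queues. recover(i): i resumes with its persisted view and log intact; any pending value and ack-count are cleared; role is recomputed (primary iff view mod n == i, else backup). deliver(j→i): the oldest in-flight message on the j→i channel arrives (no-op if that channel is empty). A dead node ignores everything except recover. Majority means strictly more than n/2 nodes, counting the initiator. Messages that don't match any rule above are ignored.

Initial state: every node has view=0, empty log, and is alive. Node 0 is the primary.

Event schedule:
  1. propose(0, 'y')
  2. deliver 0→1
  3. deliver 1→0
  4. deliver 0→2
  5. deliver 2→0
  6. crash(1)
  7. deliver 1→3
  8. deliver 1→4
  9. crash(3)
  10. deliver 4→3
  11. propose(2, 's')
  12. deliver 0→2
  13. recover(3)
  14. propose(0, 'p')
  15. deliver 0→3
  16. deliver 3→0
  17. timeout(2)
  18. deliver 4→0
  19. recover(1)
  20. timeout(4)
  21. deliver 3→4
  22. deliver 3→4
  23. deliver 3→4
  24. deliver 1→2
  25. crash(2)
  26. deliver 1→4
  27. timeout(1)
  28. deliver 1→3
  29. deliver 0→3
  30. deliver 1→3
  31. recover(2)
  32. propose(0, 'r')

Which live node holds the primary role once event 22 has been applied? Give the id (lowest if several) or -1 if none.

step 1 propose(0,'y'): —
step 2 deliver 0→1: 1={back,v=0,log=y}
step 3 deliver 1→0: —
step 4 deliver 0→2: 2={back,v=0,log=y}
step 5 deliver 2→0: 0={prim,v=0,log=y}
step 6 crash(1): 1={✗back,v=0,log=y}
step 7 deliver 1→3: —
step 8 deliver 1→4: —
step 9 crash(3): 3={✗back,v=0,log=-}
step 10 deliver 4→3: —
step 11 propose(2,'s'): —
step 12 deliver 0→2: —
step 13 recover(3): 3={back,v=0,log=-}
step 14 propose(0,'p'): —
step 15 deliver 0→3: 3={back,v=0,log=y}
step 16 deliver 3→0: —
step 17 timeout(2): 2={back,v=1,log=y}
step 18 deliver 4→0: —
step 19 recover(1): 1={back,v=0,log=y}
step 20 timeout(4): 4={back,v=1,log=-}
step 21 deliver 3→4: —
step 22 deliver 3→4: —

0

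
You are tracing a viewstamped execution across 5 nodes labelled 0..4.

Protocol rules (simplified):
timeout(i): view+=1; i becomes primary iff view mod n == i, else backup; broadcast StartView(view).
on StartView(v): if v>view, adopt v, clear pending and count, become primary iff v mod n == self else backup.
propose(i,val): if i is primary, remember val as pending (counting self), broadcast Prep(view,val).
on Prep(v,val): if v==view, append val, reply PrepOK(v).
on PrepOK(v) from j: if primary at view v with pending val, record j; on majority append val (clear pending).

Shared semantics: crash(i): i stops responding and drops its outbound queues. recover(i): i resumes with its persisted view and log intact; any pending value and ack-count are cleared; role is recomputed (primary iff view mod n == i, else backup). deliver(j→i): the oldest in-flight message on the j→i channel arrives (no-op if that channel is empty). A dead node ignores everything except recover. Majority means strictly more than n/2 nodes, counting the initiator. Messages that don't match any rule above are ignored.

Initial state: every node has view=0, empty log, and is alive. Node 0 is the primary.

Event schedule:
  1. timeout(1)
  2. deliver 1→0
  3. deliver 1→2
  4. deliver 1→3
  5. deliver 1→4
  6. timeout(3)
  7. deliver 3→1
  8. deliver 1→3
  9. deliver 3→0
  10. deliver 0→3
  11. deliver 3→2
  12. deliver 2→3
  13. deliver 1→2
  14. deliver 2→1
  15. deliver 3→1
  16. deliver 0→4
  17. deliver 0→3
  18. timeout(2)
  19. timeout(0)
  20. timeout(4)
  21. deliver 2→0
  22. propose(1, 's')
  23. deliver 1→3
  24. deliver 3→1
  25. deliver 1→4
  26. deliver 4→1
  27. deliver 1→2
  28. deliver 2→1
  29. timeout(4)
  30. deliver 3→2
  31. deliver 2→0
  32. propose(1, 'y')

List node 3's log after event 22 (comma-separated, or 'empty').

e1 timeout(1): 1[prim,v=1,-]
e2 deliver 1→0: 0[back,v=1,-]
e3 deliver 1→2: 2[back,v=1,-]
e4 deliver 1→3: 3[back,v=1,-]
e5 deliver 1→4: 4[back,v=1,-]
e6 timeout(3): 3[back,v=2,-]
e7 deliver 3→1: 1[back,v=2,-]
e8 deliver 1→3: ·
e9 deliver 3→0: 0[back,v=2,-]
e10 deliver 0→3: ·
e11 deliver 3→2: 2[prim,v=2,-]
e12 deliver 2→3: ·
e13 deliver 1→2: ·
e14 deliver 2→1: ·
e15 deliver 3→1: ·
e16 deliver 0→4: ·
e17 deliver 0→3: ·
e18 timeout(2): 2[back,v=3,-]
e19 timeout(0): 0[back,v=3,-]
e20 timeout(4): 4[back,v=2,-]
e21 deliver 2→0: ·
e22 propose(1,'s'): ·

empty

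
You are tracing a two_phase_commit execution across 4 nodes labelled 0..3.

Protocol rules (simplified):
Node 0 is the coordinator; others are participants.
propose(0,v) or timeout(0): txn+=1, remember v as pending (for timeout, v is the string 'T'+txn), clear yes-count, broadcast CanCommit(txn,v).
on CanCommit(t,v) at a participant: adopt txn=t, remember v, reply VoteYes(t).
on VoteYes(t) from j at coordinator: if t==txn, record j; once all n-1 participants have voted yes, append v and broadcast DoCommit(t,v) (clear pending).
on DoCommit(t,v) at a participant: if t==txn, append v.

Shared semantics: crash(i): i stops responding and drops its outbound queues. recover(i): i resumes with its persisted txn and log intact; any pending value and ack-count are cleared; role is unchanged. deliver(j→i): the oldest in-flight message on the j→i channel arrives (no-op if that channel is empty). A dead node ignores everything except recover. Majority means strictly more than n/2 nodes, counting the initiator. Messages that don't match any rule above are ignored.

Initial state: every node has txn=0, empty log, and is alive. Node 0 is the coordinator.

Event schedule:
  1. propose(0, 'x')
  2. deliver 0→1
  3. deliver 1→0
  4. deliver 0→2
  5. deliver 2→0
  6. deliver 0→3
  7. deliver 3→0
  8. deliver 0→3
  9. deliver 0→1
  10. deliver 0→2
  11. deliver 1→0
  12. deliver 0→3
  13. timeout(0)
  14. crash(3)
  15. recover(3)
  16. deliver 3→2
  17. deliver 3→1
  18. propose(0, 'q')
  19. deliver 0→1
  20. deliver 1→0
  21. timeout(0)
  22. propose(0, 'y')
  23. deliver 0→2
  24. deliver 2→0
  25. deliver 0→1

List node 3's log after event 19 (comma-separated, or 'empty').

x

step 1 propose(0,'x'): 0={coor,t=1,log=-}
step 2 deliver 0→1: 1={part,t=1,log=-}
step 3 deliver 1→0: —
step 4 deliver 0→2: 2={part,t=1,log=-}
step 5 deliver 2→0: —
step 6 deliver 0→3: 3={part,t=1,log=-}
step 7 deliver 3→0: 0={coor,t=1,log=x}
step 8 deliver 0→3: 3={part,t=1,log=x}
step 9 deliver 0→1: 1={part,t=1,log=x}
step 10 deliver 0→2: 2={part,t=1,log=x}
step 11 deliver 1→0: —
step 12 deliver 0→3: —
step 13 timeout(0): 0={coor,t=2,log=x}
step 14 crash(3): 3={✗part,t=1,log=x}
step 15 recover(3): 3={part,t=1,log=x}
step 16 deliver 3→2: —
step 17 deliver 3→1: —
step 18 propose(0,'q'): 0={coor,t=3,log=x}
step 19 deliver 0→1: 1={part,t=2,log=x}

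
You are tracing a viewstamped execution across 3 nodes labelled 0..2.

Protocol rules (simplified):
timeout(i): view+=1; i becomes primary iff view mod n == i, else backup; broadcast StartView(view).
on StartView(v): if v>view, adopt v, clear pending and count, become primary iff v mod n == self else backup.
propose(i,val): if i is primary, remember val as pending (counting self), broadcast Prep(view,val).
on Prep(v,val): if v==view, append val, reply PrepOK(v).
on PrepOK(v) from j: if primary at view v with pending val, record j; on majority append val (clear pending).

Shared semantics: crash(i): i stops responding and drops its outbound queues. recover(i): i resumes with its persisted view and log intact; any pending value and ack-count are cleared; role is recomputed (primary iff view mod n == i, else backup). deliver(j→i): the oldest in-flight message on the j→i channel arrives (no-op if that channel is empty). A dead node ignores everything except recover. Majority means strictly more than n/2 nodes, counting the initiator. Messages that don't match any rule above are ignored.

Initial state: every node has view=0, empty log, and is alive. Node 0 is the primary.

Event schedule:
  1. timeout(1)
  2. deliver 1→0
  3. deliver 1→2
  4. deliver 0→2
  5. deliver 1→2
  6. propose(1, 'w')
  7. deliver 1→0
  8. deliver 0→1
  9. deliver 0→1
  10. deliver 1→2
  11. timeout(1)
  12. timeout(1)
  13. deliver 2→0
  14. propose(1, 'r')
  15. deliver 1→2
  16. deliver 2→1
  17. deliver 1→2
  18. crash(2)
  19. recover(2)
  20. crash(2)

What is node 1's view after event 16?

step 1 timeout(1): 1={prim,v=1,log=-}
step 2 deliver 1→0: 0={back,v=1,log=-}
step 3 deliver 1→2: 2={back,v=1,log=-}
step 4 deliver 0→2: —
step 5 deliver 1→2: —
step 6 propose(1,'w'): —
step 7 deliver 1→0: 0={back,v=1,log=w}
step 8 deliver 0→1: 1={prim,v=1,log=w}
step 9 deliver 0→1: —
step 10 deliver 1→2: 2={back,v=1,log=w}
step 11 timeout(1): 1={back,v=2,log=w}
step 12 timeout(1): 1={back,v=3,log=w}
step 13 deliver 2→0: —
step 14 propose(1,'r'): —
step 15 deliver 1→2: 2={prim,v=2,log=w}
step 16 deliver 2→1: —

3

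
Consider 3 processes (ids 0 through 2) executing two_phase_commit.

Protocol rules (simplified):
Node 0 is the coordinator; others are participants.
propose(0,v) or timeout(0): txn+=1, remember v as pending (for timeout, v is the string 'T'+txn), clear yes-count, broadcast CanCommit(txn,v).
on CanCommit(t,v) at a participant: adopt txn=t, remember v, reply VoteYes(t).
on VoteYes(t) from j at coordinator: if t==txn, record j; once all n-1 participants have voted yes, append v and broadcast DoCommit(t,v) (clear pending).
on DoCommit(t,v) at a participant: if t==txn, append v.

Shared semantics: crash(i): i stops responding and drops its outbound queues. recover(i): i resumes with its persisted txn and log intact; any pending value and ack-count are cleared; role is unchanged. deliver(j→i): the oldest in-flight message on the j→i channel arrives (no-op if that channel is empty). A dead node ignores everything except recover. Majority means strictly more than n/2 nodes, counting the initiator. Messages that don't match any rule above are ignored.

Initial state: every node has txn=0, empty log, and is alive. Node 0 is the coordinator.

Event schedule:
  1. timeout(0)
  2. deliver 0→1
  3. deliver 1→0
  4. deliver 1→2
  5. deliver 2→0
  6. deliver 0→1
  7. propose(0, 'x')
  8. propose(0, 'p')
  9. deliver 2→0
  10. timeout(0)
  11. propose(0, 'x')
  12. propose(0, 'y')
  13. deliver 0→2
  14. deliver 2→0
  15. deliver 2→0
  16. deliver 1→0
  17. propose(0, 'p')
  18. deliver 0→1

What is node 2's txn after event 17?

1

e1 timeout(0): 0[coor,t=1,-]
e2 deliver 0→1: 1[part,t=1,-]
e3 deliver 1→0: ·
e4 deliver 1→2: ·
e5 deliver 2→0: ·
e6 deliver 0→1: ·
e7 propose(0,'x'): 0[coor,t=2,-]
e8 propose(0,'p'): 0[coor,t=3,-]
e9 deliver 2→0: ·
e10 timeout(0): 0[coor,t=4,-]
e11 propose(0,'x'): 0[coor,t=5,-]
e12 propose(0,'y'): 0[coor,t=6,-]
e13 deliver 0→2: 2[part,t=1,-]
e14 deliver 2→0: ·
e15 deliver 2→0: ·
e16 deliver 1→0: ·
e17 propose(0,'p'): 0[coor,t=7,-]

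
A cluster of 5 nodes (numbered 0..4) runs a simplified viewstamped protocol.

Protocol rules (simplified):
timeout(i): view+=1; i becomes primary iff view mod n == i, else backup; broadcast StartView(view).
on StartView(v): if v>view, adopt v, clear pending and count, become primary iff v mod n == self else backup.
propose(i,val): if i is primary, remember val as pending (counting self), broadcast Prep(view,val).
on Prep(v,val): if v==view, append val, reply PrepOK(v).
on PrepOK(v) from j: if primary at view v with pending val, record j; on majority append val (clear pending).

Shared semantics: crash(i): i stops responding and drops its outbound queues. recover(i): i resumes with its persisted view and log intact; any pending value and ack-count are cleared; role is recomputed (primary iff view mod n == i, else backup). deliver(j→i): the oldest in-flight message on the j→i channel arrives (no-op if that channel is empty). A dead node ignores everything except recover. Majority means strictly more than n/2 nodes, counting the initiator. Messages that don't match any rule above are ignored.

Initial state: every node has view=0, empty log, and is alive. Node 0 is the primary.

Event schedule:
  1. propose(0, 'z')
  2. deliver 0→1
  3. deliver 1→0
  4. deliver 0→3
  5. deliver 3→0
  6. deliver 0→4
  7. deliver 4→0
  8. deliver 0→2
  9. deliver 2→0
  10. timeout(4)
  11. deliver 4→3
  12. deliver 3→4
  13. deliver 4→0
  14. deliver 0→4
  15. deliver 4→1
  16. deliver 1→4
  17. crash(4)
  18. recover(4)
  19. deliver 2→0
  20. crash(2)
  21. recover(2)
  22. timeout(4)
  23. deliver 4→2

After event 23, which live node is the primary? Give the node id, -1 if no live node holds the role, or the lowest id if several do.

1

[1] propose(0,'z') → ∅
[2] deliver 0→1 → N1(back v0 [z])
[3] deliver 1→0 → ∅
[4] deliver 0→3 → N3(back v0 [z])
[5] deliver 3→0 → N0(prim v0 [z])
[6] deliver 0→4 → N4(back v0 [z])
[7] deliver 4→0 → ∅
[8] deliver 0→2 → N2(back v0 [z])
[9] deliver 2→0 → ∅
[10] timeout(4) → N4(back v1 [z])
[11] deliver 4→3 → N3(back v1 [z])
[12] deliver 3→4 → ∅
[13] deliver 4→0 → N0(back v1 [z])
[14] deliver 0→4 → ∅
[15] deliver 4→1 → N1(prim v1 [z])
[16] deliver 1→4 → ∅
[17] crash(4) → N4(✗back v1 [z])
[18] recover(4) → N4(back v1 [z])
[19] deliver 2→0 → ∅
[20] crash(2) → N2(✗back v0 [z])
[21] recover(2) → N2(back v0 [z])
[22] timeout(4) → N4(back v2 [z])
[23] deliver 4→2 → N2(prim v2 [z])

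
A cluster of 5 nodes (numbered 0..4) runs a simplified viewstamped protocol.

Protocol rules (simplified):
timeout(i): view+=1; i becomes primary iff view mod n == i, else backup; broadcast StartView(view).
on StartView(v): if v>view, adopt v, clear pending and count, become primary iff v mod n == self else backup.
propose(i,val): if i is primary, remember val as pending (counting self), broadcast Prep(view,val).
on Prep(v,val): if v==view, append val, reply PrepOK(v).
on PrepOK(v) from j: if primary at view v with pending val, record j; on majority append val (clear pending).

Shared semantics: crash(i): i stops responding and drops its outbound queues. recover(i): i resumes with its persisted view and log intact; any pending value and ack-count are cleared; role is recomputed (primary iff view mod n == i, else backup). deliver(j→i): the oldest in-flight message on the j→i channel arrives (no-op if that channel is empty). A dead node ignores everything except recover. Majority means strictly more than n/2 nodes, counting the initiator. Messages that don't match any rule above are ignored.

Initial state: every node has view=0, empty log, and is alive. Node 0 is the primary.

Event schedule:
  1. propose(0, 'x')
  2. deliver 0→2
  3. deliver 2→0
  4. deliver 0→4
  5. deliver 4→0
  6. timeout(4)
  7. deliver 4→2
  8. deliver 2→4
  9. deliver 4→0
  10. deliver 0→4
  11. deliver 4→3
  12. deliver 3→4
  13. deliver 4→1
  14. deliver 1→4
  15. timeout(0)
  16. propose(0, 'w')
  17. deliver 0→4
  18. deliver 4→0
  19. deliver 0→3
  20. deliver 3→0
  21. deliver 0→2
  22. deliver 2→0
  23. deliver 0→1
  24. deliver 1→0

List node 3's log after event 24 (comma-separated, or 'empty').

step 1 propose(0,'x'): —
step 2 deliver 0→2: 2={back,v=0,log=x}
step 3 deliver 2→0: —
step 4 deliver 0→4: 4={back,v=0,log=x}
step 5 deliver 4→0: 0={prim,v=0,log=x}
step 6 timeout(4): 4={back,v=1,log=x}
step 7 deliver 4→2: 2={back,v=1,log=x}
step 8 deliver 2→4: —
step 9 deliver 4→0: 0={back,v=1,log=x}
step 10 deliver 0→4: —
step 11 deliver 4→3: 3={back,v=1,log=-}
step 12 deliver 3→4: —
step 13 deliver 4→1: 1={prim,v=1,log=-}
step 14 deliver 1→4: —
step 15 timeout(0): 0={back,v=2,log=x}
step 16 propose(0,'w'): —
step 17 deliver 0→4: 4={back,v=2,log=x}
step 18 deliver 4→0: —
step 19 deliver 0→3: —
step 20 deliver 3→0: —
step 21 deliver 0→2: 2={prim,v=2,log=x}
step 22 deliver 2→0: —
step 23 deliver 0→1: —
step 24 deliver 1→0: —

empty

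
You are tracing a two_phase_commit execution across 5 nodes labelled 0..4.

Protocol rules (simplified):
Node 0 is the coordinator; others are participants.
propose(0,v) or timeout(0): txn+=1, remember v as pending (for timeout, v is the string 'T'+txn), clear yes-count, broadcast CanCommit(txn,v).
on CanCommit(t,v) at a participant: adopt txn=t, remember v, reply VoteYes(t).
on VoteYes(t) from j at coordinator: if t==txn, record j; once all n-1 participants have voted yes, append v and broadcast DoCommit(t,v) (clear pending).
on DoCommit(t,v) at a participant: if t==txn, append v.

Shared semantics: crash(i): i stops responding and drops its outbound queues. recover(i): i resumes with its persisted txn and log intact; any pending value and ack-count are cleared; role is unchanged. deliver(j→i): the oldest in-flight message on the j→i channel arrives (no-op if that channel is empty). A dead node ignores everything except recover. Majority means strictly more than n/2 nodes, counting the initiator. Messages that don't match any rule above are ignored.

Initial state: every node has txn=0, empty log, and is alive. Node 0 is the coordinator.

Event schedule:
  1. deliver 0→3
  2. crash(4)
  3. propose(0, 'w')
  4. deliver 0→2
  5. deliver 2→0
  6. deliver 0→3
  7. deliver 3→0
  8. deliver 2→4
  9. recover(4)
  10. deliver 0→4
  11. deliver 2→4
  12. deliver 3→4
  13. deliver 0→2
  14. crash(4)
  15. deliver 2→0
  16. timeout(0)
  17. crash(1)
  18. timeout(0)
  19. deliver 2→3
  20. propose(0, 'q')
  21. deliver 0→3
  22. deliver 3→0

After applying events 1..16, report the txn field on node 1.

0

[1] deliver 0→3 → ∅
[2] crash(4) → N4(✗part t0 [-])
[3] propose(0,'w') → N0(coor t1 [-])
[4] deliver 0→2 → N2(part t1 [-])
[5] deliver 2→0 → ∅
[6] deliver 0→3 → N3(part t1 [-])
[7] deliver 3→0 → ∅
[8] deliver 2→4 → ∅
[9] recover(4) → N4(part t0 [-])
[10] deliver 0→4 → N4(part t1 [-])
[11] deliver 2→4 → ∅
[12] deliver 3→4 → ∅
[13] deliver 0→2 → ∅
[14] crash(4) → N4(✗part t1 [-])
[15] deliver 2→0 → ∅
[16] timeout(0) → N0(coor t2 [-])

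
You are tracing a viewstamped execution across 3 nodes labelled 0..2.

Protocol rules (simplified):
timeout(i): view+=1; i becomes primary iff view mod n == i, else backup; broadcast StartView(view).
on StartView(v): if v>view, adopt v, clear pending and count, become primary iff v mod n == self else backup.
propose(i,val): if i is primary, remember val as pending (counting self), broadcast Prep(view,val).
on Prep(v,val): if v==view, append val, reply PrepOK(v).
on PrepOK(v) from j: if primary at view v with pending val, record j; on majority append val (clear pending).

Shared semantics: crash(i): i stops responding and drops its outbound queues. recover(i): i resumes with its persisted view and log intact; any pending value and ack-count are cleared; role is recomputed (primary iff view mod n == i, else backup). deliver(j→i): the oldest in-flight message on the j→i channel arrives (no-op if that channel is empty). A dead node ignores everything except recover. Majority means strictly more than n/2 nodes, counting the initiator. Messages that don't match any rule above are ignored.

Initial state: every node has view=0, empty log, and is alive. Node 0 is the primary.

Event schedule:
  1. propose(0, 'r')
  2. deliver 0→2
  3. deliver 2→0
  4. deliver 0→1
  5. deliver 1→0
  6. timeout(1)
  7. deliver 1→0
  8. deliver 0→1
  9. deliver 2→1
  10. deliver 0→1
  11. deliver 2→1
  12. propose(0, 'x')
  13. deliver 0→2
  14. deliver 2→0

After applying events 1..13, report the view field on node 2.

0

e1 propose(0,'r'): ·
e2 deliver 0→2: 2[back,v=0,r]
e3 deliver 2→0: 0[prim,v=0,r]
e4 deliver 0→1: 1[back,v=0,r]
e5 deliver 1→0: ·
e6 timeout(1): 1[prim,v=1,r]
e7 deliver 1→0: 0[back,v=1,r]
e8 deliver 0→1: ·
e9 deliver 2→1: ·
e10 deliver 0→1: ·
e11 deliver 2→1: ·
e12 propose(0,'x'): ·
e13 deliver 0→2: ·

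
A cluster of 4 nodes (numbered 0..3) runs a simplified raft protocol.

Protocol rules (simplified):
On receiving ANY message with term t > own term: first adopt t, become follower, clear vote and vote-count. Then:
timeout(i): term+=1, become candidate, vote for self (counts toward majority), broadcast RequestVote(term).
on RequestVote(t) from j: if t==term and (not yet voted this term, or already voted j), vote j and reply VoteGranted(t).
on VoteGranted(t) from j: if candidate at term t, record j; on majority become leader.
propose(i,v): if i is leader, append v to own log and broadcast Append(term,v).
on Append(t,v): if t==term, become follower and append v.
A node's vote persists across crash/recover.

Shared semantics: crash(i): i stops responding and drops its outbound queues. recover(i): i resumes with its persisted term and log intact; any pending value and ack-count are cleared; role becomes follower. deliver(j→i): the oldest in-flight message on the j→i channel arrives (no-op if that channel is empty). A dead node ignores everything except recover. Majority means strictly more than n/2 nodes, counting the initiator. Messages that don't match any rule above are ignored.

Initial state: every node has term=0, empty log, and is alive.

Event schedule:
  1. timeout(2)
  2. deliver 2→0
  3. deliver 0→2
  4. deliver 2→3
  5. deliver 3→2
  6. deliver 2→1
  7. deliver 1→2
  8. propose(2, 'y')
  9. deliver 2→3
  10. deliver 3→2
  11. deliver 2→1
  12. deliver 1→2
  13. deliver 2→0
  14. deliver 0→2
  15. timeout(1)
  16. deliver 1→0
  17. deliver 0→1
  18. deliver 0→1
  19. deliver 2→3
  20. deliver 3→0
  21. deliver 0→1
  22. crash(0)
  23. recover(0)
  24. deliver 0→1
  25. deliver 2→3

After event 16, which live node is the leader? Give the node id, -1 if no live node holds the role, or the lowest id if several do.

after 1 — timeout(2): n2:cand/t1/[-]
after 2 — deliver 2→0: n0:foll/t1/[-]
after 3 — deliver 0→2: ·
after 4 — deliver 2→3: n3:foll/t1/[-]
after 5 — deliver 3→2: n2:lead/t1/[-]
after 6 — deliver 2→1: n1:foll/t1/[-]
after 7 — deliver 1→2: ·
after 8 — propose(2,'y'): n2:lead/t1/[y]
after 9 — deliver 2→3: n3:foll/t1/[y]
after 10 — deliver 3→2: ·
after 11 — deliver 2→1: n1:foll/t1/[y]
after 12 — deliver 1→2: ·
after 13 — deliver 2→0: n0:foll/t1/[y]
after 14 — deliver 0→2: ·
after 15 — timeout(1): n1:cand/t2/[y]
after 16 — deliver 1→0: n0:foll/t2/[y]

2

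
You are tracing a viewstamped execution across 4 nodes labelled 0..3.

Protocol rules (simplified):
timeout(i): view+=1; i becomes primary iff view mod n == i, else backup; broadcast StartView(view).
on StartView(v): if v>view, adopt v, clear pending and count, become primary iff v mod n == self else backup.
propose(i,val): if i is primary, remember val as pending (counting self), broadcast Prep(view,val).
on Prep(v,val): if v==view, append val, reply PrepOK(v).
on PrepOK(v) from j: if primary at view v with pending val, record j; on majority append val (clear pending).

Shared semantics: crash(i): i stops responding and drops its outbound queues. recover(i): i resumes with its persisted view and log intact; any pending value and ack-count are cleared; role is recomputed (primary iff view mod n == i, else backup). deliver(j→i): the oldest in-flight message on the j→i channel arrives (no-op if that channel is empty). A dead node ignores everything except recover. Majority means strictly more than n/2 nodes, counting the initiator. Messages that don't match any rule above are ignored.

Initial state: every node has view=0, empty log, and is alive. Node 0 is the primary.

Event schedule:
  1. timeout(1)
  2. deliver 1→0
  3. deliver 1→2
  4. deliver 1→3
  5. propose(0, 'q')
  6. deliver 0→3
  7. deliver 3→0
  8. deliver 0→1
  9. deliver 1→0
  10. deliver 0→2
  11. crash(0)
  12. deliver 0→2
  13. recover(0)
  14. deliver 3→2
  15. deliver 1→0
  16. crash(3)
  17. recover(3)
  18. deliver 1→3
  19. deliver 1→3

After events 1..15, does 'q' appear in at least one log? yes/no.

1. timeout(1):  <1:prim v1 ->
2. deliver 1→0:  <0:back v1 ->
3. deliver 1→2:  <2:back v1 ->
4. deliver 1→3:  <3:back v1 ->
5. propose(0,'q'):  nop
6. deliver 0→3:  nop
7. deliver 3→0:  nop
8. deliver 0→1:  nop
9. deliver 1→0:  nop
10. deliver 0→2:  nop
11. crash(0):  <0:✗back v1 ->
12. deliver 0→2:  nop
13. recover(0):  <0:back v1 ->
14. deliver 3→2:  nop
15. deliver 1→0:  nop

no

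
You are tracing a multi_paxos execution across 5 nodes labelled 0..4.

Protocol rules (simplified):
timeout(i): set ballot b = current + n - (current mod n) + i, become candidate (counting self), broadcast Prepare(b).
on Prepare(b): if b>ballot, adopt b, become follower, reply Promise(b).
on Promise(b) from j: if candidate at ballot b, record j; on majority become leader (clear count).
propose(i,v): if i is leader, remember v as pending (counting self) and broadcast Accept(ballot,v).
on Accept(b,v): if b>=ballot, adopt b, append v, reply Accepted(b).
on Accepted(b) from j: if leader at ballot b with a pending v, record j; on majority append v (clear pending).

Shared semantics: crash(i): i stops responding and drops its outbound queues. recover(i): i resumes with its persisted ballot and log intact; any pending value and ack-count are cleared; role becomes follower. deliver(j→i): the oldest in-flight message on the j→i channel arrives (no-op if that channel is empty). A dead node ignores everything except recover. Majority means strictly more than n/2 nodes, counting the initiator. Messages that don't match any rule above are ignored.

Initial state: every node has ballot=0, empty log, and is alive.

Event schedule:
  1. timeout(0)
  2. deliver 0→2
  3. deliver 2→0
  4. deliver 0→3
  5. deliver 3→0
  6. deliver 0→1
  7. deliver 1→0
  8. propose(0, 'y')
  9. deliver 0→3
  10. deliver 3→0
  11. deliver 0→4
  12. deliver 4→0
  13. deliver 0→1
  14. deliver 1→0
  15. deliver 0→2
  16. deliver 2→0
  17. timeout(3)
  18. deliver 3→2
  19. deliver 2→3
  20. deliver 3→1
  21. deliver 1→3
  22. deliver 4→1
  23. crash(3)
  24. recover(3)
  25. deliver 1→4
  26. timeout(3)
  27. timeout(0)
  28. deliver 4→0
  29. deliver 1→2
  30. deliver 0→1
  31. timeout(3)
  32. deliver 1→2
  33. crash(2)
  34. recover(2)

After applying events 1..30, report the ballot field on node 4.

5

after 1 — timeout(0): n0:cand/b5/[-]
after 2 — deliver 0→2: n2:foll/b5/[-]
after 3 — deliver 2→0: ·
after 4 — deliver 0→3: n3:foll/b5/[-]
after 5 — deliver 3→0: n0:lead/b5/[-]
after 6 — deliver 0→1: n1:foll/b5/[-]
after 7 — deliver 1→0: ·
after 8 — propose(0,'y'): ·
after 9 — deliver 0→3: n3:foll/b5/[y]
after 10 — deliver 3→0: ·
after 11 — deliver 0→4: n4:foll/b5/[-]
after 12 — deliver 4→0: ·
after 13 — deliver 0→1: n1:foll/b5/[y]
after 14 — deliver 1→0: n0:lead/b5/[y]
after 15 — deliver 0→2: n2:foll/b5/[y]
after 16 — deliver 2→0: ·
after 17 — timeout(3): n3:cand/b13/[y]
after 18 — deliver 3→2: n2:foll/b13/[y]
after 19 — deliver 2→3: ·
after 20 — deliver 3→1: n1:foll/b13/[y]
after 21 — deliver 1→3: n3:lead/b13/[y]
after 22 — deliver 4→1: ·
after 23 — crash(3): n3:✗lead/b13/[y]
after 24 — recover(3): n3:foll/b13/[y]
after 25 — deliver 1→4: ·
after 26 — timeout(3): n3:cand/b18/[y]
after 27 — timeout(0): n0:cand/b10/[y]
after 28 — deliver 4→0: ·
after 29 — deliver 1→2: ·
after 30 — deliver 0→1: ·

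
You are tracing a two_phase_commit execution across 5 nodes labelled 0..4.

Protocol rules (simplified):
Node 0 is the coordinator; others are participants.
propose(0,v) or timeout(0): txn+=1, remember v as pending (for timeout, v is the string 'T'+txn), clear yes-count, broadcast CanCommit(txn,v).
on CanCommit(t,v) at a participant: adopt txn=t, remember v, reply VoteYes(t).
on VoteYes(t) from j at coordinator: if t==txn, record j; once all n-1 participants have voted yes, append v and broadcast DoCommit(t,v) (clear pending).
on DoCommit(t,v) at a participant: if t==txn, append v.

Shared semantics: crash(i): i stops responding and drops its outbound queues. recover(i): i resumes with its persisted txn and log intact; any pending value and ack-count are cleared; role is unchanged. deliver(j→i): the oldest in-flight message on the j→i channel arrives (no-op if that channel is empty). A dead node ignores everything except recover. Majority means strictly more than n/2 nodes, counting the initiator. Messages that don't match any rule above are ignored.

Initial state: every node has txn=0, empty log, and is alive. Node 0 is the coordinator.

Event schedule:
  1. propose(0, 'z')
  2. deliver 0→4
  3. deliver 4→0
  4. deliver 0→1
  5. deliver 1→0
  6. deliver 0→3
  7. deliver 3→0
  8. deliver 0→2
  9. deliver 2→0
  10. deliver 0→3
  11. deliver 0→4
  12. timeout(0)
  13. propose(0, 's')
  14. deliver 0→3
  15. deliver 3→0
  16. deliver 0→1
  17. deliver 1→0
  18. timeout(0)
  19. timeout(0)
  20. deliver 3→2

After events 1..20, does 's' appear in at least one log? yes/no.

e1 propose(0,'z'): 0[coor,t=1,-]
e2 deliver 0→4: 4[part,t=1,-]
e3 deliver 4→0: ·
e4 deliver 0→1: 1[part,t=1,-]
e5 deliver 1→0: ·
e6 deliver 0→3: 3[part,t=1,-]
e7 deliver 3→0: ·
e8 deliver 0→2: 2[part,t=1,-]
e9 deliver 2→0: 0[coor,t=1,z]
e10 deliver 0→3: 3[part,t=1,z]
e11 deliver 0→4: 4[part,t=1,z]
e12 timeout(0): 0[coor,t=2,z]
e13 propose(0,'s'): 0[coor,t=3,z]
e14 deliver 0→3: 3[part,t=2,z]
e15 deliver 3→0: ·
e16 deliver 0→1: 1[part,t=1,z]
e17 deliver 1→0: ·
e18 timeout(0): 0[coor,t=4,z]
e19 timeout(0): 0[coor,t=5,z]
e20 deliver 3→2: ·

no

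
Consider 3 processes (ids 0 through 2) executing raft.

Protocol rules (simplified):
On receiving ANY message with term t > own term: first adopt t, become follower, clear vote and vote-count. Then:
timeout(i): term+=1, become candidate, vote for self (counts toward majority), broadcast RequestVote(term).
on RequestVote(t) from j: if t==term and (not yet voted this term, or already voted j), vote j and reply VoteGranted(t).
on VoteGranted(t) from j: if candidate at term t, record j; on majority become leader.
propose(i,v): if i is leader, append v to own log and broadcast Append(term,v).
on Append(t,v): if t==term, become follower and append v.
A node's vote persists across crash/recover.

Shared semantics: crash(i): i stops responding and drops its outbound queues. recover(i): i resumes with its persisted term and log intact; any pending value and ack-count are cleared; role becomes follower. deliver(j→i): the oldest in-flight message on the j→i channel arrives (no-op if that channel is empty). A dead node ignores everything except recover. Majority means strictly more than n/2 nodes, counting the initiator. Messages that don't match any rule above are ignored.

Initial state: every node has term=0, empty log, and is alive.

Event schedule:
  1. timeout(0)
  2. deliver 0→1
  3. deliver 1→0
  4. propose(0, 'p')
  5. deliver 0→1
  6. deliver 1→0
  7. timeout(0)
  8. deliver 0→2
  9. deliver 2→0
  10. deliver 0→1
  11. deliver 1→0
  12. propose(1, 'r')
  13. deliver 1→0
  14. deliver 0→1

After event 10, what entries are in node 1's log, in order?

p

after 1 — timeout(0): n0:cand/t1/[-]
after 2 — deliver 0→1: n1:foll/t1/[-]
after 3 — deliver 1→0: n0:lead/t1/[-]
after 4 — propose(0,'p'): n0:lead/t1/[p]
after 5 — deliver 0→1: n1:foll/t1/[p]
after 6 — deliver 1→0: ·
after 7 — timeout(0): n0:cand/t2/[p]
after 8 — deliver 0→2: n2:foll/t1/[-]
after 9 — deliver 2→0: ·
after 10 — deliver 0→1: n1:foll/t2/[p]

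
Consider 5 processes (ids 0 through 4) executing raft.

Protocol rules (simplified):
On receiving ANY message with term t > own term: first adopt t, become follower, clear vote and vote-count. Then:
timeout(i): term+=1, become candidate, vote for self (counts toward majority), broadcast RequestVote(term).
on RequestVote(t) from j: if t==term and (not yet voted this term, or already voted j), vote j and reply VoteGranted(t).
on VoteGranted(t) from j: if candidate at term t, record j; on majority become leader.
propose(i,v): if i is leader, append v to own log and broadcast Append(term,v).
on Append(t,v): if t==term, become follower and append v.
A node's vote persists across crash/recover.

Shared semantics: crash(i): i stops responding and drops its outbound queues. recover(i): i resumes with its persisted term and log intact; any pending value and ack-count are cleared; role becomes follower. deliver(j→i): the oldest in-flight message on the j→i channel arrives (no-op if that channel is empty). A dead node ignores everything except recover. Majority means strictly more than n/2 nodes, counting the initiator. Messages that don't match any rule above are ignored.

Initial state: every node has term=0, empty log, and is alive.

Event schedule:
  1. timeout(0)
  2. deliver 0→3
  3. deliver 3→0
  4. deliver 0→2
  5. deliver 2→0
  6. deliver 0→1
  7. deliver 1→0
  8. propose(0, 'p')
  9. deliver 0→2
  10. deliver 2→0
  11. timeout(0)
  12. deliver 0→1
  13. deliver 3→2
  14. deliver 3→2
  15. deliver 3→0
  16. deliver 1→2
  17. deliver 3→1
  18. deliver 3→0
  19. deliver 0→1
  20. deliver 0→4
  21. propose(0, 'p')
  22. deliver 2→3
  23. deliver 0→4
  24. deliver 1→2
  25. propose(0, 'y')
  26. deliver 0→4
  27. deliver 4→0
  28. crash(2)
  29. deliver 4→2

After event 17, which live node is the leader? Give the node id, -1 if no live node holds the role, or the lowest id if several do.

[1] timeout(0) → N0(cand t1 [-])
[2] deliver 0→3 → N3(foll t1 [-])
[3] deliver 3→0 → ∅
[4] deliver 0→2 → N2(foll t1 [-])
[5] deliver 2→0 → N0(lead t1 [-])
[6] deliver 0→1 → N1(foll t1 [-])
[7] deliver 1→0 → ∅
[8] propose(0,'p') → N0(lead t1 [p])
[9] deliver 0→2 → N2(foll t1 [p])
[10] deliver 2→0 → ∅
[11] timeout(0) → N0(cand t2 [p])
[12] deliver 0→1 → N1(foll t1 [p])
[13] deliver 3→2 → ∅
[14] deliver 3→2 → ∅
[15] deliver 3→0 → ∅
[16] deliver 1→2 → ∅
[17] deliver 3→1 → ∅

-1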